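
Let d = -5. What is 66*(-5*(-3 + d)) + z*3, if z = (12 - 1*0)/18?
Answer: 2642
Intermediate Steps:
z = ⅔ (z = (12 + 0)*(1/18) = 12*(1/18) = ⅔ ≈ 0.66667)
66*(-5*(-3 + d)) + z*3 = 66*(-5*(-3 - 5)) + (⅔)*3 = 66*(-5*(-8)) + 2 = 66*40 + 2 = 2640 + 2 = 2642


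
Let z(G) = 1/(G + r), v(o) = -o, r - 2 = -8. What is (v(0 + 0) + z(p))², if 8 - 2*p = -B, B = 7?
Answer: 4/9 ≈ 0.44444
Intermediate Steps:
r = -6 (r = 2 - 8 = -6)
p = 15/2 (p = 4 - (-1)*7/2 = 4 - ½*(-7) = 4 + 7/2 = 15/2 ≈ 7.5000)
z(G) = 1/(-6 + G) (z(G) = 1/(G - 6) = 1/(-6 + G))
(v(0 + 0) + z(p))² = (-(0 + 0) + 1/(-6 + 15/2))² = (-1*0 + 1/(3/2))² = (0 + ⅔)² = (⅔)² = 4/9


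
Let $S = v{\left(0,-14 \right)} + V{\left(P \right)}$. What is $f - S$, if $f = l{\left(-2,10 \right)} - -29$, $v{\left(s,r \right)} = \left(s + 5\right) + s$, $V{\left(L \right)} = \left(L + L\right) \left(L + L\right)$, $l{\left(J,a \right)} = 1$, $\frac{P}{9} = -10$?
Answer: $-32375$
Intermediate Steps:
$P = -90$ ($P = 9 \left(-10\right) = -90$)
$V{\left(L \right)} = 4 L^{2}$ ($V{\left(L \right)} = 2 L 2 L = 4 L^{2}$)
$v{\left(s,r \right)} = 5 + 2 s$ ($v{\left(s,r \right)} = \left(5 + s\right) + s = 5 + 2 s$)
$S = 32405$ ($S = \left(5 + 2 \cdot 0\right) + 4 \left(-90\right)^{2} = \left(5 + 0\right) + 4 \cdot 8100 = 5 + 32400 = 32405$)
$f = 30$ ($f = 1 - -29 = 1 + 29 = 30$)
$f - S = 30 - 32405 = -32375$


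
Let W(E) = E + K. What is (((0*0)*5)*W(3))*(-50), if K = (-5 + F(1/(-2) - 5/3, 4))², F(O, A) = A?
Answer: 0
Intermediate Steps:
K = 1 (K = (-5 + 4)² = (-1)² = 1)
W(E) = 1 + E (W(E) = E + 1 = 1 + E)
(((0*0)*5)*W(3))*(-50) = (((0*0)*5)*(1 + 3))*(-50) = ((0*5)*4)*(-50) = (0*4)*(-50) = 0*(-50) = 0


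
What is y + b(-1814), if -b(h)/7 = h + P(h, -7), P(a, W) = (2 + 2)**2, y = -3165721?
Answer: -3153135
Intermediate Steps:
P(a, W) = 16 (P(a, W) = 4**2 = 16)
b(h) = -112 - 7*h (b(h) = -7*(h + 16) = -7*(16 + h) = -112 - 7*h)
y + b(-1814) = -3165721 + (-112 - 7*(-1814)) = -3165721 + (-112 + 12698) = -3165721 + 12586 = -3153135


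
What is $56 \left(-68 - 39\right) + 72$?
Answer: $-5920$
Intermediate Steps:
$56 \left(-68 - 39\right) + 72 = 56 \left(-107\right) + 72 = -5992 + 72 = -5920$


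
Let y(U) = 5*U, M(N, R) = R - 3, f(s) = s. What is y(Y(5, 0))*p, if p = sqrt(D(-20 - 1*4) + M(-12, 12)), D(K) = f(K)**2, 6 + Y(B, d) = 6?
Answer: 0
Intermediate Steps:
M(N, R) = -3 + R
Y(B, d) = 0 (Y(B, d) = -6 + 6 = 0)
D(K) = K**2
p = 3*sqrt(65) (p = sqrt((-20 - 1*4)**2 + (-3 + 12)) = sqrt((-20 - 4)**2 + 9) = sqrt((-24)**2 + 9) = sqrt(576 + 9) = sqrt(585) = 3*sqrt(65) ≈ 24.187)
y(Y(5, 0))*p = (5*0)*(3*sqrt(65)) = 0*(3*sqrt(65)) = 0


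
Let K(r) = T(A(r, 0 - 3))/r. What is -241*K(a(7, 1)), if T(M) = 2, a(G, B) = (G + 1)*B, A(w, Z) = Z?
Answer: -241/4 ≈ -60.250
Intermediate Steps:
a(G, B) = B*(1 + G) (a(G, B) = (1 + G)*B = B*(1 + G))
K(r) = 2/r
-241*K(a(7, 1)) = -482/(1*(1 + 7)) = -482/(1*8) = -482/8 = -241*¼ = -241/4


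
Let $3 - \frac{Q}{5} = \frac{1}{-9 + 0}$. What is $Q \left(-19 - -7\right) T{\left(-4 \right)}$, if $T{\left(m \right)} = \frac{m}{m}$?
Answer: $- \frac{560}{3} \approx -186.67$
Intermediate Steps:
$T{\left(m \right)} = 1$
$Q = \frac{140}{9}$ ($Q = 15 - \frac{5}{-9 + 0} = 15 - \frac{5}{-9} = 15 - - \frac{5}{9} = 15 + \frac{5}{9} = \frac{140}{9} \approx 15.556$)
$Q \left(-19 - -7\right) T{\left(-4 \right)} = \frac{140 \left(-19 - -7\right)}{9} \cdot 1 = \frac{140 \left(-19 + 7\right)}{9} \cdot 1 = \frac{140}{9} \left(-12\right) 1 = \left(- \frac{560}{3}\right) 1 = - \frac{560}{3}$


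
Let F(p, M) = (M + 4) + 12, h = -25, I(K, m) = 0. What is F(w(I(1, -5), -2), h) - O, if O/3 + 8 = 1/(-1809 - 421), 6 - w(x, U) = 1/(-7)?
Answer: 33453/2230 ≈ 15.001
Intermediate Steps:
w(x, U) = 43/7 (w(x, U) = 6 - 1/(-7) = 6 - 1*(-⅐) = 6 + ⅐ = 43/7)
F(p, M) = 16 + M (F(p, M) = (4 + M) + 12 = 16 + M)
O = -53523/2230 (O = -24 + 3/(-1809 - 421) = -24 + 3/(-2230) = -24 + 3*(-1/2230) = -24 - 3/2230 = -53523/2230 ≈ -24.001)
F(w(I(1, -5), -2), h) - O = (16 - 25) - 1*(-53523/2230) = -9 + 53523/2230 = 33453/2230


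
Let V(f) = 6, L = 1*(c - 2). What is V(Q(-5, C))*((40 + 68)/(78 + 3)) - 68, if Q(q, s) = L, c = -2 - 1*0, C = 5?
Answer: -60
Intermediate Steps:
c = -2 (c = -2 + 0 = -2)
L = -4 (L = 1*(-2 - 2) = 1*(-4) = -4)
Q(q, s) = -4
V(Q(-5, C))*((40 + 68)/(78 + 3)) - 68 = 6*((40 + 68)/(78 + 3)) - 68 = 6*(108/81) - 68 = 6*(108*(1/81)) - 68 = 6*(4/3) - 68 = 8 - 68 = -60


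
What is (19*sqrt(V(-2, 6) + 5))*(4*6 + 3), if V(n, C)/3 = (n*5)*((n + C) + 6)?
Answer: 513*I*sqrt(295) ≈ 8811.1*I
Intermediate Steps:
V(n, C) = 15*n*(6 + C + n) (V(n, C) = 3*((n*5)*((n + C) + 6)) = 3*((5*n)*((C + n) + 6)) = 3*((5*n)*(6 + C + n)) = 3*(5*n*(6 + C + n)) = 15*n*(6 + C + n))
(19*sqrt(V(-2, 6) + 5))*(4*6 + 3) = (19*sqrt(15*(-2)*(6 + 6 - 2) + 5))*(4*6 + 3) = (19*sqrt(15*(-2)*10 + 5))*(24 + 3) = (19*sqrt(-300 + 5))*27 = (19*sqrt(-295))*27 = (19*(I*sqrt(295)))*27 = (19*I*sqrt(295))*27 = 513*I*sqrt(295)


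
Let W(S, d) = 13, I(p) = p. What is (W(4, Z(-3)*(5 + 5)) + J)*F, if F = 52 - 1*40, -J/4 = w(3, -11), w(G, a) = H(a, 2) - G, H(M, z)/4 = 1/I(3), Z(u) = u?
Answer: 236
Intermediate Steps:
H(M, z) = 4/3
w(G, a) = 4/3 - G
J = 20/3 (J = -4*(4/3 - 1*3) = -4*(4/3 - 3) = -4*(-5/3) = 20/3 ≈ 6.6667)
F = 12 (F = 52 - 40 = 12)
(W(4, Z(-3)*(5 + 5)) + J)*F = (13 + 20/3)*12 = (59/3)*12 = 236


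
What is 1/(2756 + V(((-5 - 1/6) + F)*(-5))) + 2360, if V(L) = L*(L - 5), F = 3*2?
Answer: 237394796/100591 ≈ 2360.0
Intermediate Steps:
F = 6
V(L) = L*(-5 + L)
1/(2756 + V(((-5 - 1/6) + F)*(-5))) + 2360 = 1/(2756 + (((-5 - 1/6) + 6)*(-5))*(-5 + ((-5 - 1/6) + 6)*(-5))) + 2360 = 1/(2756 + ((-31/6 + 6)*(-5))*(-5 + (-31/6 + 6)*(-5))) + 2360 = 1/(2756 + ((5/6)*(-5))*(-5 + (5/6)*(-5))) + 2360 = 1/(2756 - 25*(-5 - 25/6)/6) + 2360 = 1/(2756 - 25/6*(-55/6)) + 2360 = 1/(2756 + 1375/36) + 2360 = 1/(100591/36) + 2360 = 36/100591 + 2360 = 237394796/100591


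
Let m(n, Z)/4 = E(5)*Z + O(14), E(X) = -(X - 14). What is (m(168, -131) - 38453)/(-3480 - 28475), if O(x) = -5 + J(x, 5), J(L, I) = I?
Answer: 6167/4565 ≈ 1.3509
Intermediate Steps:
E(X) = 14 - X (E(X) = -(-14 + X) = 14 - X)
O(x) = 0 (O(x) = -5 + 5 = 0)
m(n, Z) = 36*Z (m(n, Z) = 4*((14 - 1*5)*Z + 0) = 4*((14 - 5)*Z + 0) = 4*(9*Z + 0) = 4*(9*Z) = 36*Z)
(m(168, -131) - 38453)/(-3480 - 28475) = (36*(-131) - 38453)/(-3480 - 28475) = (-4716 - 38453)/(-31955) = -43169*(-1/31955) = 6167/4565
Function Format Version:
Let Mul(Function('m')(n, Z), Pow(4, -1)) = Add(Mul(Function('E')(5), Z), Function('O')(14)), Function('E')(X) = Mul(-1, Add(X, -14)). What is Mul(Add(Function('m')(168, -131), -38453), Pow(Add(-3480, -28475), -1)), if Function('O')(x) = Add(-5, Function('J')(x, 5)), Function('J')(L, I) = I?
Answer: Rational(6167, 4565) ≈ 1.3509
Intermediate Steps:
Function('E')(X) = Add(14, Mul(-1, X)) (Function('E')(X) = Mul(-1, Add(-14, X)) = Add(14, Mul(-1, X)))
Function('O')(x) = 0 (Function('O')(x) = Add(-5, 5) = 0)
Function('m')(n, Z) = Mul(36, Z) (Function('m')(n, Z) = Mul(4, Add(Mul(Add(14, Mul(-1, 5)), Z), 0)) = Mul(4, Add(Mul(Add(14, -5), Z), 0)) = Mul(4, Add(Mul(9, Z), 0)) = Mul(4, Mul(9, Z)) = Mul(36, Z))
Mul(Add(Function('m')(168, -131), -38453), Pow(Add(-3480, -28475), -1)) = Mul(Add(Mul(36, -131), -38453), Pow(Add(-3480, -28475), -1)) = Mul(Add(-4716, -38453), Pow(-31955, -1)) = Mul(-43169, Rational(-1, 31955)) = Rational(6167, 4565)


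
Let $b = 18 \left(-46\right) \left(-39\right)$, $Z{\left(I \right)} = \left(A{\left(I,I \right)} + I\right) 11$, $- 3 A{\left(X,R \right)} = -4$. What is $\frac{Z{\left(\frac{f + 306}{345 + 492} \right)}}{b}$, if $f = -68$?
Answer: $\frac{7447}{13514202} \approx 0.00055105$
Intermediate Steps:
$A{\left(X,R \right)} = \frac{4}{3}$ ($A{\left(X,R \right)} = \left(- \frac{1}{3}\right) \left(-4\right) = \frac{4}{3}$)
$Z{\left(I \right)} = \frac{44}{3} + 11 I$ ($Z{\left(I \right)} = \left(\frac{4}{3} + I\right) 11 = \frac{44}{3} + 11 I$)
$b = 32292$ ($b = \left(-828\right) \left(-39\right) = 32292$)
$\frac{Z{\left(\frac{f + 306}{345 + 492} \right)}}{b} = \frac{\frac{44}{3} + 11 \frac{-68 + 306}{345 + 492}}{32292} = \left(\frac{44}{3} + 11 \cdot \frac{238}{837}\right) \frac{1}{32292} = \left(\frac{44}{3} + \frac{2618}{837}\right) \frac{1}{32292} = \frac{14894}{837} \cdot \frac{1}{32292} = \frac{7447}{13514202}$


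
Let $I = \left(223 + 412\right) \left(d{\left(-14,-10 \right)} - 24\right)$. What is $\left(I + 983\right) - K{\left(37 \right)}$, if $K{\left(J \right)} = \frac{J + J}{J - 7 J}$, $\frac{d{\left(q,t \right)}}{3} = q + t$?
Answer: $- \frac{179930}{3} \approx -59977.0$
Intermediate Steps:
$d{\left(q,t \right)} = 3 q + 3 t$ ($d{\left(q,t \right)} = 3 \left(q + t\right) = 3 q + 3 t$)
$I = -60960$ ($I = \left(223 + 412\right) \left(\left(3 \left(-14\right) + 3 \left(-10\right)\right) - 24\right) = 635 \left(\left(-42 - 30\right) - 24\right) = 635 \left(-72 - 24\right) = 635 \left(-96\right) = -60960$)
$K{\left(J \right)} = - \frac{1}{3}$ ($K{\left(J \right)} = \frac{2 J}{\left(-6\right) J} = 2 J \left(- \frac{1}{6 J}\right) = - \frac{1}{3}$)
$\left(I + 983\right) - K{\left(37 \right)} = \left(-60960 + 983\right) - - \frac{1}{3} = -59977 + \frac{1}{3} = - \frac{179930}{3}$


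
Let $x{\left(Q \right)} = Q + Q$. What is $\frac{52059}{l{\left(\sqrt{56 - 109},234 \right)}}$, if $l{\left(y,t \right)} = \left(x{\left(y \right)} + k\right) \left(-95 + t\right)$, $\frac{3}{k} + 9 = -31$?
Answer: $- \frac{6247080}{47150051} - \frac{166588800 i \sqrt{53}}{47150051} \approx -0.13249 - 25.722 i$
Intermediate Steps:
$k = - \frac{3}{40}$ ($k = \frac{3}{-9 - 31} = \frac{3}{-40} = 3 \left(- \frac{1}{40}\right) = - \frac{3}{40} \approx -0.075$)
$x{\left(Q \right)} = 2 Q$
$l{\left(y,t \right)} = \left(-95 + t\right) \left(- \frac{3}{40} + 2 y\right)$ ($l{\left(y,t \right)} = \left(2 y - \frac{3}{40}\right) \left(-95 + t\right) = \left(- \frac{3}{40} + 2 y\right) \left(-95 + t\right) = \left(-95 + t\right) \left(- \frac{3}{40} + 2 y\right)$)
$\frac{52059}{l{\left(\sqrt{56 - 109},234 \right)}} = \frac{52059}{\frac{57}{8} - 190 \sqrt{56 - 109} - \frac{351}{20} + 2 \cdot 234 \sqrt{56 - 109}} = \frac{52059}{\frac{57}{8} - 190 \sqrt{-53} - \frac{351}{20} + 2 \cdot 234 \sqrt{-53}} = \frac{52059}{\frac{57}{8} - 190 i \sqrt{53} - \frac{351}{20} + 2 \cdot 234 i \sqrt{53}} = \frac{52059}{\frac{57}{8} - 190 i \sqrt{53} - \frac{351}{20} + 468 i \sqrt{53}} = \frac{52059}{- \frac{417}{40} + 278 i \sqrt{53}}$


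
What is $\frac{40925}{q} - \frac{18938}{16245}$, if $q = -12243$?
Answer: $- \frac{298894853}{66295845} \approx -4.5085$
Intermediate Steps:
$\frac{40925}{q} - \frac{18938}{16245} = \frac{40925}{-12243} - \frac{18938}{16245} = 40925 \left(- \frac{1}{12243}\right) - \frac{18938}{16245} = - \frac{40925}{12243} - \frac{18938}{16245} = - \frac{298894853}{66295845}$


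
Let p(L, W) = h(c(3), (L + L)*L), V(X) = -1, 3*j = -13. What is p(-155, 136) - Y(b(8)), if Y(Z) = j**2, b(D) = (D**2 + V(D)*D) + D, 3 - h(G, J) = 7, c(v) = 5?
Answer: -205/9 ≈ -22.778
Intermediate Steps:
j = -13/3 (j = (1/3)*(-13) = -13/3 ≈ -4.3333)
h(G, J) = -4 (h(G, J) = 3 - 1*7 = 3 - 7 = -4)
b(D) = D**2 (b(D) = (D**2 - D) + D = D**2)
Y(Z) = 169/9 (Y(Z) = (-13/3)**2 = 169/9)
p(L, W) = -4
p(-155, 136) - Y(b(8)) = -4 - 1*169/9 = -4 - 169/9 = -205/9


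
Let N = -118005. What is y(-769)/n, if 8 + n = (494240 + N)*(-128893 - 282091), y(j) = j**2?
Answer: -591361/154626565248 ≈ -3.8244e-6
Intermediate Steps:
n = -154626565248 (n = -8 + (494240 - 118005)*(-128893 - 282091) = -8 + 376235*(-410984) = -8 - 154626565240 = -154626565248)
y(-769)/n = (-769)**2/(-154626565248) = 591361*(-1/154626565248) = -591361/154626565248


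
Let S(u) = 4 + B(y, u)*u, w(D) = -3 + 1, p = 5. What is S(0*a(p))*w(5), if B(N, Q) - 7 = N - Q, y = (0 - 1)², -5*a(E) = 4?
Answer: -8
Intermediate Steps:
a(E) = -⅘ (a(E) = -⅕*4 = -⅘)
y = 1 (y = (-1)² = 1)
B(N, Q) = 7 + N - Q (B(N, Q) = 7 + (N - Q) = 7 + N - Q)
w(D) = -2
S(u) = 4 + u*(8 - u) (S(u) = 4 + (7 + 1 - u)*u = 4 + (8 - u)*u = 4 + u*(8 - u))
S(0*a(p))*w(5) = (4 + (0*(-⅘))*(8 - 0*(-4)/5))*(-2) = (4 + 0*(8 - 1*0))*(-2) = (4 + 0*(8 + 0))*(-2) = (4 + 0*8)*(-2) = (4 + 0)*(-2) = 4*(-2) = -8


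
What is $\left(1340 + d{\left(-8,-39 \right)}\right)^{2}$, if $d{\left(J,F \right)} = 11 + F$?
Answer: $1721344$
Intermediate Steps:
$\left(1340 + d{\left(-8,-39 \right)}\right)^{2} = \left(1340 + \left(11 - 39\right)\right)^{2} = \left(1340 - 28\right)^{2} = 1312^{2} = 1721344$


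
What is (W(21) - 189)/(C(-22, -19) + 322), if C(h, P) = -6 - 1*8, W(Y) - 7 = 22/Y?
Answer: -950/1617 ≈ -0.58751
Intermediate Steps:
W(Y) = 7 + 22/Y
C(h, P) = -14 (C(h, P) = -6 - 8 = -14)
(W(21) - 189)/(C(-22, -19) + 322) = ((7 + 22/21) - 189)/(-14 + 322) = ((7 + 22*(1/21)) - 189)/308 = ((7 + 22/21) - 189)*(1/308) = (169/21 - 189)*(1/308) = -3800/21*1/308 = -950/1617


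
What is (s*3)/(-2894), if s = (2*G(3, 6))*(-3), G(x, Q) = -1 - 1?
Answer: -18/1447 ≈ -0.012440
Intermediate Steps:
G(x, Q) = -2
s = 12 (s = (2*(-2))*(-3) = -4*(-3) = 12)
(s*3)/(-2894) = (12*3)/(-2894) = 36*(-1/2894) = -18/1447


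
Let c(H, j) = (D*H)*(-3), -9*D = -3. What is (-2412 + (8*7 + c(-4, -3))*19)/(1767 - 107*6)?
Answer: -424/375 ≈ -1.1307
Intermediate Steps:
D = 1/3 (D = -1/9*(-3) = 1/3 ≈ 0.33333)
c(H, j) = -H (c(H, j) = (H/3)*(-3) = -H)
(-2412 + (8*7 + c(-4, -3))*19)/(1767 - 107*6) = (-2412 + (8*7 - 1*(-4))*19)/(1767 - 107*6) = (-2412 + (56 + 4)*19)/(1767 - 642) = (-2412 + 60*19)/1125 = (-2412 + 1140)*(1/1125) = -1272*1/1125 = -424/375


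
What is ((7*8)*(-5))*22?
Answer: -6160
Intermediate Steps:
((7*8)*(-5))*22 = (56*(-5))*22 = -280*22 = -6160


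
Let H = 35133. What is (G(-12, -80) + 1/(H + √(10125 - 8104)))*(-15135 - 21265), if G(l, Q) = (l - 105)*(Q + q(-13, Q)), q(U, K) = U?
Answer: -122219348420633100/308581417 + 9100*√2021/308581417 ≈ -3.9607e+8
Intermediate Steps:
G(l, Q) = (-105 + l)*(-13 + Q) (G(l, Q) = (l - 105)*(Q - 13) = (-105 + l)*(-13 + Q))
(G(-12, -80) + 1/(H + √(10125 - 8104)))*(-15135 - 21265) = ((1365 - 105*(-80) - 13*(-12) - 80*(-12)) + 1/(35133 + √(10125 - 8104)))*(-15135 - 21265) = ((1365 + 8400 + 156 + 960) + 1/(35133 + √2021))*(-36400) = (10881 + 1/(35133 + √2021))*(-36400) = -396068400 - 36400/(35133 + √2021)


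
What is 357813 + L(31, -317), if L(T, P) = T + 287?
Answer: 358131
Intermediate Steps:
L(T, P) = 287 + T
357813 + L(31, -317) = 357813 + (287 + 31) = 357813 + 318 = 358131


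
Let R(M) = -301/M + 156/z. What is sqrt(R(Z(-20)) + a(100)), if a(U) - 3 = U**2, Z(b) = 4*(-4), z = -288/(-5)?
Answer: sqrt(1443531)/12 ≈ 100.12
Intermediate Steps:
z = 288/5 (z = -288*(-1/5) = 288/5 ≈ 57.600)
Z(b) = -16
R(M) = 65/24 - 301/M (R(M) = -301/M + 156/(288/5) = -301/M + 156*(5/288) = -301/M + 65/24 = 65/24 - 301/M)
a(U) = 3 + U**2
sqrt(R(Z(-20)) + a(100)) = sqrt((65/24 - 301/(-16)) + (3 + 100**2)) = sqrt((65/24 - 301*(-1/16)) + (3 + 10000)) = sqrt((65/24 + 301/16) + 10003) = sqrt(1033/48 + 10003) = sqrt(481177/48) = sqrt(1443531)/12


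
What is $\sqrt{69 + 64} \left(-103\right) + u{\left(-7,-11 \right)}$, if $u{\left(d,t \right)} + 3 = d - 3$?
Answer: $-13 - 103 \sqrt{133} \approx -1200.9$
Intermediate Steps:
$u{\left(d,t \right)} = -6 + d$ ($u{\left(d,t \right)} = -3 + \left(d - 3\right) = -3 + \left(-3 + d\right) = -6 + d$)
$\sqrt{69 + 64} \left(-103\right) + u{\left(-7,-11 \right)} = \sqrt{69 + 64} \left(-103\right) - 13 = \sqrt{133} \left(-103\right) - 13 = - 103 \sqrt{133} - 13 = -13 - 103 \sqrt{133}$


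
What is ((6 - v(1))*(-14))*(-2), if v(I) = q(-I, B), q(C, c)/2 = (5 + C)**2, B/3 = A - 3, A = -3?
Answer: -728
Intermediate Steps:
B = -18 (B = 3*(-3 - 3) = 3*(-6) = -18)
q(C, c) = 2*(5 + C)**2
v(I) = 2*(5 - I)**2
((6 - v(1))*(-14))*(-2) = ((6 - 2*(-5 + 1)**2)*(-14))*(-2) = ((6 - 2*(-4)**2)*(-14))*(-2) = ((6 - 2*16)*(-14))*(-2) = ((6 - 1*32)*(-14))*(-2) = ((6 - 32)*(-14))*(-2) = -26*(-14)*(-2) = 364*(-2) = -728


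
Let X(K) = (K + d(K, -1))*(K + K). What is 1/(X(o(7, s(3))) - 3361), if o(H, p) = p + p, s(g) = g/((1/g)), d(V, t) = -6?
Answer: -1/2929 ≈ -0.00034141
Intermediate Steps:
s(g) = g² (s(g) = g/(1/g) = g*g = g²)
o(H, p) = 2*p
X(K) = 2*K*(-6 + K) (X(K) = (K - 6)*(K + K) = (-6 + K)*(2*K) = 2*K*(-6 + K))
1/(X(o(7, s(3))) - 3361) = 1/(2*(2*3²)*(-6 + 2*3²) - 3361) = 1/(2*(2*9)*(-6 + 2*9) - 3361) = 1/(2*18*(-6 + 18) - 3361) = 1/(2*18*12 - 3361) = 1/(432 - 3361) = 1/(-2929) = -1/2929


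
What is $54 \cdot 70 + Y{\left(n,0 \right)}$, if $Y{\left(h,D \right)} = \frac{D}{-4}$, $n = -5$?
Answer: $3780$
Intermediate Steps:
$Y{\left(h,D \right)} = - \frac{D}{4}$ ($Y{\left(h,D \right)} = D \left(- \frac{1}{4}\right) = - \frac{D}{4}$)
$54 \cdot 70 + Y{\left(n,0 \right)} = 54 \cdot 70 - 0 = 3780 + 0 = 3780$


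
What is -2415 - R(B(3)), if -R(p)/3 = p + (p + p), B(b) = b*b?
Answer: -2334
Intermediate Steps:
B(b) = b²
R(p) = -9*p (R(p) = -3*(p + (p + p)) = -3*(p + 2*p) = -9*p)
-2415 - R(B(3)) = -2415 - (-9)*3² = -2415 - (-9)*9 = -2415 - 1*(-81) = -2415 + 81 = -2334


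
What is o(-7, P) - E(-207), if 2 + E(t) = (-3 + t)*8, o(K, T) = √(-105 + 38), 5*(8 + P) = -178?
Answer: 1682 + I*√67 ≈ 1682.0 + 8.1853*I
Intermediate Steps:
P = -218/5 (P = -8 + (⅕)*(-178) = -8 - 178/5 = -218/5 ≈ -43.600)
o(K, T) = I*√67 (o(K, T) = √(-67) = I*√67)
E(t) = -26 + 8*t (E(t) = -2 + (-3 + t)*8 = -2 + (-24 + 8*t) = -26 + 8*t)
o(-7, P) - E(-207) = I*√67 - (-26 + 8*(-207)) = I*√67 - (-26 - 1656) = I*√67 - 1*(-1682) = I*√67 + 1682 = 1682 + I*√67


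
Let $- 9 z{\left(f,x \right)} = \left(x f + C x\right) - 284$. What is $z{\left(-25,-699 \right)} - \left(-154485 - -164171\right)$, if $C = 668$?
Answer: $\frac{362567}{9} \approx 40285.0$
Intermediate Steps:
$z{\left(f,x \right)} = \frac{284}{9} - \frac{668 x}{9} - \frac{f x}{9}$ ($z{\left(f,x \right)} = - \frac{\left(x f + 668 x\right) - 284}{9} = - \frac{\left(f x + 668 x\right) - 284}{9} = - \frac{\left(668 x + f x\right) - 284}{9} = - \frac{-284 + 668 x + f x}{9} = \frac{284}{9} - \frac{668 x}{9} - \frac{f x}{9}$)
$z{\left(-25,-699 \right)} - \left(-154485 - -164171\right) = \left(\frac{284}{9} - - \frac{155644}{3} - \left(- \frac{25}{9}\right) \left(-699\right)\right) - \left(-154485 - -164171\right) = \left(\frac{284}{9} + \frac{155644}{3} - \frac{5825}{3}\right) - \left(-154485 + 164171\right) = \frac{449741}{9} - 9686 = \frac{362567}{9}$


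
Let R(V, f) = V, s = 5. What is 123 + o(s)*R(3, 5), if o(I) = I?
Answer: 138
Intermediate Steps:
123 + o(s)*R(3, 5) = 123 + 5*3 = 123 + 15 = 138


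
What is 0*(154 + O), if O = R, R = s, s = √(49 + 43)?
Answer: 0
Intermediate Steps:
s = 2*√23 (s = √92 = 2*√23 ≈ 9.5917)
R = 2*√23 ≈ 9.5917
O = 2*√23 ≈ 9.5917
0*(154 + O) = 0*(154 + 2*√23) = 0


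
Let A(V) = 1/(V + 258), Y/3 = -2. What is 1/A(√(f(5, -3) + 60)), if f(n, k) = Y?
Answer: 258 + 3*√6 ≈ 265.35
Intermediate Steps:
Y = -6 (Y = 3*(-2) = -6)
f(n, k) = -6
A(V) = 1/(258 + V)
1/A(√(f(5, -3) + 60)) = 1/(1/(258 + √(-6 + 60))) = 1/(1/(258 + √54)) = 1/(1/(258 + 3*√6)) = 258 + 3*√6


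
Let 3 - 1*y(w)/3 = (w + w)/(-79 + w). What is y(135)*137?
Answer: -20961/28 ≈ -748.61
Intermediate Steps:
y(w) = 9 - 6*w/(-79 + w) (y(w) = 9 - 3*(w + w)/(-79 + w) = 9 - 3*2*w/(-79 + w) = 9 - 6*w/(-79 + w))
y(135)*137 = (3*(-237 + 135)/(-79 + 135))*137 = (3*(-102)/56)*137 = (3*(1/56)*(-102))*137 = -153/28*137 = -20961/28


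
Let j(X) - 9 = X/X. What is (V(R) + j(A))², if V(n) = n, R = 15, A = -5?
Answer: 625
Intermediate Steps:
j(X) = 10 (j(X) = 9 + X/X = 9 + 1 = 10)
(V(R) + j(A))² = (15 + 10)² = 25² = 625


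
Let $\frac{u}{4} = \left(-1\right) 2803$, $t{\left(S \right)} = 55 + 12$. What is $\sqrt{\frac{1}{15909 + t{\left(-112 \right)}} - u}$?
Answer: $\frac{\sqrt{715416914522}}{7988} \approx 105.89$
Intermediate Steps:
$t{\left(S \right)} = 67$
$u = -11212$ ($u = 4 \left(\left(-1\right) 2803\right) = 4 \left(-2803\right) = -11212$)
$\sqrt{\frac{1}{15909 + t{\left(-112 \right)}} - u} = \sqrt{\frac{1}{15909 + 67} - -11212} = \sqrt{\frac{1}{15976} + 11212} = \sqrt{\frac{179122913}{15976}} = \frac{\sqrt{715416914522}}{7988}$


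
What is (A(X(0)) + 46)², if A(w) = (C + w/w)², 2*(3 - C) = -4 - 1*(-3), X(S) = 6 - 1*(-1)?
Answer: 70225/16 ≈ 4389.1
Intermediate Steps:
X(S) = 7 (X(S) = 6 + 1 = 7)
C = 7/2 (C = 3 - (-4 - 1*(-3))/2 = 3 - (-4 + 3)/2 = 3 - ½*(-1) = 3 + ½ = 7/2 ≈ 3.5000)
A(w) = 81/4 (A(w) = (7/2 + w/w)² = (7/2 + 1)² = (9/2)² = 81/4)
(A(X(0)) + 46)² = (81/4 + 46)² = (265/4)² = 70225/16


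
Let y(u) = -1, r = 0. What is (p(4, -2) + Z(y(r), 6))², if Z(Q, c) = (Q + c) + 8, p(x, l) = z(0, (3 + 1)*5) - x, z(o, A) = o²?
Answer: 81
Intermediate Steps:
p(x, l) = -x (p(x, l) = 0² - x = 0 - x = -x)
Z(Q, c) = 8 + Q + c
(p(4, -2) + Z(y(r), 6))² = (-1*4 + (8 - 1 + 6))² = (-4 + 13)² = 9² = 81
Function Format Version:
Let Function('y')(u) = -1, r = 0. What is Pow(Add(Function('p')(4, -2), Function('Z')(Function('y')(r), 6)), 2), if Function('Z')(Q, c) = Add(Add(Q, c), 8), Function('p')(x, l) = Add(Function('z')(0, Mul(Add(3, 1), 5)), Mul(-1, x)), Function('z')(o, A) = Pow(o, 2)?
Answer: 81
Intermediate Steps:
Function('p')(x, l) = Mul(-1, x) (Function('p')(x, l) = Add(Pow(0, 2), Mul(-1, x)) = Add(0, Mul(-1, x)) = Mul(-1, x))
Function('Z')(Q, c) = Add(8, Q, c)
Pow(Add(Function('p')(4, -2), Function('Z')(Function('y')(r), 6)), 2) = Pow(Add(Mul(-1, 4), Add(8, -1, 6)), 2) = Pow(Add(-4, 13), 2) = Pow(9, 2) = 81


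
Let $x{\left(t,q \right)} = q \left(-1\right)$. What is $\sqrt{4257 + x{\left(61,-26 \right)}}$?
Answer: $\sqrt{4283} \approx 65.445$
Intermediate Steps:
$x{\left(t,q \right)} = - q$
$\sqrt{4257 + x{\left(61,-26 \right)}} = \sqrt{4257 - -26} = \sqrt{4257 + 26} = \sqrt{4283}$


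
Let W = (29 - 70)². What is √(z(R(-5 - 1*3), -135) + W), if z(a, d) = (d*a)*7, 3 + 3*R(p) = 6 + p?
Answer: 2*√814 ≈ 57.061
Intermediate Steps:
W = 1681 (W = (-41)² = 1681)
R(p) = 1 + p/3 (R(p) = -1 + (6 + p)/3 = -1 + (2 + p/3) = 1 + p/3)
z(a, d) = 7*a*d (z(a, d) = (a*d)*7 = 7*a*d)
√(z(R(-5 - 1*3), -135) + W) = √(7*(1 + (-5 - 1*3)/3)*(-135) + 1681) = √(7*(1 + (-5 - 3)/3)*(-135) + 1681) = √(7*(1 + (⅓)*(-8))*(-135) + 1681) = √(7*(1 - 8/3)*(-135) + 1681) = √(7*(-5/3)*(-135) + 1681) = √(1575 + 1681) = √3256 = 2*√814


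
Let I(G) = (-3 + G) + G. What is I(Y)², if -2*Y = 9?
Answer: 144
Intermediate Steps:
Y = -9/2 (Y = -½*9 = -9/2 ≈ -4.5000)
I(G) = -3 + 2*G
I(Y)² = (-3 + 2*(-9/2))² = (-3 - 9)² = (-12)² = 144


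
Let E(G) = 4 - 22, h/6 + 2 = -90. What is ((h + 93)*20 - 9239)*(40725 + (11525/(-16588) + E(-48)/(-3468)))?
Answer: -3595933539291083/4793932 ≈ -7.5010e+8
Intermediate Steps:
h = -552 (h = -12 + 6*(-90) = -12 - 540 = -552)
E(G) = -18
((h + 93)*20 - 9239)*(40725 + (11525/(-16588) + E(-48)/(-3468))) = ((-552 + 93)*20 - 9239)*(40725 + (11525/(-16588) - 18/(-3468))) = (-459*20 - 9239)*(40725 + (11525*(-1/16588) - 18*(-1/3468))) = (-9180 - 9239)*(40725 + (-11525/16588 + 3/578)) = -18419*(40725 - 3305843/4793932) = -18419*195229574857/4793932 = -3595933539291083/4793932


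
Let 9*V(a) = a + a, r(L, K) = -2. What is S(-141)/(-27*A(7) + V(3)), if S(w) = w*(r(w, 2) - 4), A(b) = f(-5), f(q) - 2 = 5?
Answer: -2538/565 ≈ -4.4920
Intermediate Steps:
f(q) = 7 (f(q) = 2 + 5 = 7)
A(b) = 7
V(a) = 2*a/9 (V(a) = (a + a)/9 = (2*a)/9 = 2*a/9)
S(w) = -6*w (S(w) = w*(-2 - 4) = w*(-6) = -6*w)
S(-141)/(-27*A(7) + V(3)) = (-6*(-141))/(-27*7 + (2/9)*3) = 846/(-189 + 2/3) = 846/(-565/3) = 846*(-3/565) = -2538/565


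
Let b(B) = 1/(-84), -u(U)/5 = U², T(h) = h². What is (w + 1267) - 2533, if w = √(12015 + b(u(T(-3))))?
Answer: -1266 + √21194439/42 ≈ -1156.4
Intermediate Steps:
u(U) = -5*U²
b(B) = -1/84
w = √21194439/42 (w = √(12015 - 1/84) = √(1009259/84) = √21194439/42 ≈ 109.61)
(w + 1267) - 2533 = (√21194439/42 + 1267) - 2533 = (1267 + √21194439/42) - 2533 = -1266 + √21194439/42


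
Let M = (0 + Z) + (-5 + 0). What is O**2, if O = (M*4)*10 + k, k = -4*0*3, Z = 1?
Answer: 25600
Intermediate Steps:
M = -4 (M = (0 + 1) + (-5 + 0) = 1 - 5 = -4)
k = 0 (k = 0*3 = 0)
O = -160 (O = -4*4*10 + 0 = -16*10 + 0 = -160 + 0 = -160)
O**2 = (-160)**2 = 25600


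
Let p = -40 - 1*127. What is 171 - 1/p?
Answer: 28558/167 ≈ 171.01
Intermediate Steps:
p = -167 (p = -40 - 127 = -167)
171 - 1/p = 171 - 1/(-167) = 171 - 1*(-1/167) = 171 + 1/167 = 28558/167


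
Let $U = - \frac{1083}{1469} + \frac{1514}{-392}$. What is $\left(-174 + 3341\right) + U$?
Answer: $\frac{910531007}{287924} \approx 3162.4$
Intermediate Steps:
$U = - \frac{1324301}{287924}$ ($U = \left(-1083\right) \frac{1}{1469} + 1514 \left(- \frac{1}{392}\right) = - \frac{1083}{1469} - \frac{757}{196} = - \frac{1324301}{287924} \approx -4.5995$)
$\left(-174 + 3341\right) + U = \left(-174 + 3341\right) - \frac{1324301}{287924} = 3167 - \frac{1324301}{287924} = \frac{910531007}{287924}$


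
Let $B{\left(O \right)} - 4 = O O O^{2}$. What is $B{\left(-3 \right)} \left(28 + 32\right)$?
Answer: $5100$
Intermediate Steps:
$B{\left(O \right)} = 4 + O^{4}$ ($B{\left(O \right)} = 4 + O O O^{2} = 4 + O O^{3} = 4 + O^{4}$)
$B{\left(-3 \right)} \left(28 + 32\right) = \left(4 + \left(-3\right)^{4}\right) \left(28 + 32\right) = \left(4 + 81\right) 60 = 85 \cdot 60 = 5100$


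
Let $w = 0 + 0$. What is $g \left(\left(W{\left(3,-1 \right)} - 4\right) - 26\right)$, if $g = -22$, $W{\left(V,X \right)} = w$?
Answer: $660$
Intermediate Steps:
$w = 0$
$W{\left(V,X \right)} = 0$
$g \left(\left(W{\left(3,-1 \right)} - 4\right) - 26\right) = - 22 \left(\left(0 - 4\right) - 26\right) = - 22 \left(-4 - 26\right) = \left(-22\right) \left(-30\right) = 660$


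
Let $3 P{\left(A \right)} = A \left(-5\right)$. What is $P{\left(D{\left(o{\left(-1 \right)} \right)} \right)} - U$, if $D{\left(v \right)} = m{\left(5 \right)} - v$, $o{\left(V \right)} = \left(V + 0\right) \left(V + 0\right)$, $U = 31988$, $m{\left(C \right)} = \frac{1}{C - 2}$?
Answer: $- \frac{287882}{9} \approx -31987.0$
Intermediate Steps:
$m{\left(C \right)} = \frac{1}{-2 + C}$
$o{\left(V \right)} = V^{2}$ ($o{\left(V \right)} = V V = V^{2}$)
$D{\left(v \right)} = \frac{1}{3} - v$ ($D{\left(v \right)} = \frac{1}{-2 + 5} - v = \frac{1}{3} - v$)
$P{\left(A \right)} = - \frac{5 A}{3}$ ($P{\left(A \right)} = \frac{A \left(-5\right)}{3} = \frac{\left(-5\right) A}{3} = - \frac{5 A}{3}$)
$P{\left(D{\left(o{\left(-1 \right)} \right)} \right)} - U = - \frac{5 \left(\frac{1}{3} - \left(-1\right)^{2}\right)}{3} - 31988 = - \frac{5 \left(\frac{1}{3} - 1\right)}{3} - 31988 = \left(- \frac{5}{3}\right) \left(- \frac{2}{3}\right) - 31988 = \frac{10}{9} - 31988 = - \frac{287882}{9}$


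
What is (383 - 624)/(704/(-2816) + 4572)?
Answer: -964/18287 ≈ -0.052715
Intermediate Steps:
(383 - 624)/(704/(-2816) + 4572) = -241/(704*(-1/2816) + 4572) = -241/(-¼ + 4572) = -241/18287/4 = -241*4/18287 = -964/18287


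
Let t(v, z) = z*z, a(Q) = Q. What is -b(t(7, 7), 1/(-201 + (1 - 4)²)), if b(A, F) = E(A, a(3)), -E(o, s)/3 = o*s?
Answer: 441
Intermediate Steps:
E(o, s) = -3*o*s
t(v, z) = z²
b(A, F) = -9*A (b(A, F) = -3*A*3 = -9*A)
-b(t(7, 7), 1/(-201 + (1 - 4)²)) = -(-9)*7² = -(-9)*49 = -1*(-441) = 441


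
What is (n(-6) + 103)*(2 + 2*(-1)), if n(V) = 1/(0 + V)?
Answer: 0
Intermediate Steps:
n(V) = 1/V
(n(-6) + 103)*(2 + 2*(-1)) = (1/(-6) + 103)*(2 + 2*(-1)) = (-⅙ + 103)*(2 - 2) = (617/6)*0 = 0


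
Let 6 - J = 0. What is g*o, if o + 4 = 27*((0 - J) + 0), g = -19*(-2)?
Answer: -6308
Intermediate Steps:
g = 38
J = 6 (J = 6 - 1*0 = 6 + 0 = 6)
o = -166 (o = -4 + 27*((0 - 1*6) + 0) = -4 + 27*((0 - 6) + 0) = -4 + 27*(-6 + 0) = -4 + 27*(-6) = -4 - 162 = -166)
g*o = 38*(-166) = -6308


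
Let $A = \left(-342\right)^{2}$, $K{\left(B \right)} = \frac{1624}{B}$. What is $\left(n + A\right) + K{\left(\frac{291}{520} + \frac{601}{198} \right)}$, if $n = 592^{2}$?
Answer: $\frac{86590036052}{185069} \approx 4.6788 \cdot 10^{5}$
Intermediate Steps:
$n = 350464$
$A = 116964$
$\left(n + A\right) + K{\left(\frac{291}{520} + \frac{601}{198} \right)} = \left(350464 + 116964\right) + \frac{1624}{\frac{291}{520} + \frac{601}{198}} = 467428 + \frac{1624}{291 \cdot \frac{1}{520} + 601 \cdot \frac{1}{198}} = 467428 + \frac{1624}{\frac{291}{520} + \frac{601}{198}} = 467428 + \frac{1624}{\frac{185069}{51480}} = 467428 + 1624 \cdot \frac{51480}{185069} = 467428 + \frac{83603520}{185069} = \frac{86590036052}{185069}$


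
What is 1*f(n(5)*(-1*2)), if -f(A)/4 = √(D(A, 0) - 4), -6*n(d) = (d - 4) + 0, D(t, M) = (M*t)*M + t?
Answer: -4*I*√33/3 ≈ -7.6594*I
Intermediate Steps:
D(t, M) = t + t*M² (D(t, M) = t*M² + t = t + t*M²)
n(d) = ⅔ - d/6 (n(d) = -((d - 4) + 0)/6 = -((-4 + d) + 0)/6 = -(-4 + d)/6 = ⅔ - d/6)
f(A) = -4*√(-4 + A) (f(A) = -4*√(A*(1 + 0²) - 4) = -4*√(A*(1 + 0) - 4) = -4*√(A*1 - 4) = -4*√(A - 4) = -4*√(-4 + A))
1*f(n(5)*(-1*2)) = 1*(-4*√(-4 + (⅔ - ⅙*5)*(-1*2))) = 1*(-4*√(-4 + (⅔ - ⅚)*(-2))) = 1*(-4*√(-4 - ⅙*(-2))) = 1*(-4*√(-4 + ⅓)) = 1*(-4*I*√33/3) = -4*I*√33/3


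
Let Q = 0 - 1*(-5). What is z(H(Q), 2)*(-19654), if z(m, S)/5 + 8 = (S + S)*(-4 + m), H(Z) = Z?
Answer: 393080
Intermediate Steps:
Q = 5 (Q = 0 + 5 = 5)
z(m, S) = -40 + 10*S*(-4 + m) (z(m, S) = -40 + 5*((S + S)*(-4 + m)) = -40 + 5*((2*S)*(-4 + m)) = -40 + 5*(2*S*(-4 + m)) = -40 + 10*S*(-4 + m))
z(H(Q), 2)*(-19654) = (-40 - 40*2 + 10*2*5)*(-19654) = (-40 - 80 + 100)*(-19654) = -20*(-19654) = 393080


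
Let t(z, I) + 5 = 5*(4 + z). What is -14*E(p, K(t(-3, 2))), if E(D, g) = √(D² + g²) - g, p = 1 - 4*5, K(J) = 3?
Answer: 42 - 14*√370 ≈ -227.30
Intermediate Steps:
t(z, I) = 15 + 5*z (t(z, I) = -5 + 5*(4 + z) = -5 + (20 + 5*z) = 15 + 5*z)
p = -19 (p = 1 - 20 = -19)
-14*E(p, K(t(-3, 2))) = -14*(√((-19)² + 3²) - 1*3) = -14*(√(361 + 9) - 3) = -14*(√370 - 3) = -14*(-3 + √370) = 42 - 14*√370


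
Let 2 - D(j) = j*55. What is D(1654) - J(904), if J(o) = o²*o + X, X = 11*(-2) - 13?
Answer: -738854197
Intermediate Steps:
D(j) = 2 - 55*j (D(j) = 2 - j*55 = 2 - 55*j)
X = -35 (X = -22 - 13 = -35)
J(o) = -35 + o³ (J(o) = o²*o - 35 = o³ - 35 = -35 + o³)
D(1654) - J(904) = (2 - 55*1654) - (-35 + 904³) = (2 - 90970) - (-35 + 738763264) = -90968 - 1*738763229 = -90968 - 738763229 = -738854197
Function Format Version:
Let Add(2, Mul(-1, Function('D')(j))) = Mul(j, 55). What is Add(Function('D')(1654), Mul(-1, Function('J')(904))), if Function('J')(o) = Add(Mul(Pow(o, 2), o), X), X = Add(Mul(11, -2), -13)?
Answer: -738854197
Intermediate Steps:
Function('D')(j) = Add(2, Mul(-55, j)) (Function('D')(j) = Add(2, Mul(-1, Mul(j, 55))) = Add(2, Mul(-1, Mul(55, j))) = Add(2, Mul(-55, j)))
X = -35 (X = Add(-22, -13) = -35)
Function('J')(o) = Add(-35, Pow(o, 3)) (Function('J')(o) = Add(Mul(Pow(o, 2), o), -35) = Add(Pow(o, 3), -35) = Add(-35, Pow(o, 3)))
Add(Function('D')(1654), Mul(-1, Function('J')(904))) = Add(Add(2, Mul(-55, 1654)), Mul(-1, Add(-35, Pow(904, 3)))) = Add(Add(2, -90970), Mul(-1, Add(-35, 738763264))) = Add(-90968, Mul(-1, 738763229)) = Add(-90968, -738763229) = -738854197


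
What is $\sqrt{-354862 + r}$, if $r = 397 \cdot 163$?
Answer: $3 i \sqrt{32239} \approx 538.66 i$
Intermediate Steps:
$r = 64711$
$\sqrt{-354862 + r} = \sqrt{-354862 + 64711} = \sqrt{-290151} = 3 i \sqrt{32239}$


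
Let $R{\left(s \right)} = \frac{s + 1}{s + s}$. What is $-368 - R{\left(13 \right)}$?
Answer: $- \frac{4791}{13} \approx -368.54$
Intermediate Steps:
$R{\left(s \right)} = \frac{1 + s}{2 s}$
$-368 - R{\left(13 \right)} = -368 - \frac{1 + 13}{2 \cdot 13} = -368 - \frac{1}{2} \cdot \frac{1}{13} \cdot 14 = -368 - \frac{7}{13} = - \frac{4791}{13}$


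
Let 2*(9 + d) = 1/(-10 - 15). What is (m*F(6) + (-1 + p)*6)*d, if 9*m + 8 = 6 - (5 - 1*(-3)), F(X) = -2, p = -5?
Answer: 68552/225 ≈ 304.68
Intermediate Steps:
d = -451/50 (d = -9 + 1/(2*(-10 - 15)) = -9 + (1/2)/(-25) = -9 + (1/2)*(-1/25) = -9 - 1/50 = -451/50 ≈ -9.0200)
m = -10/9 (m = -8/9 + (6 - (5 - 1*(-3)))/9 = -8/9 + (6 - (5 + 3))/9 = -8/9 + (6 - 1*8)/9 = -8/9 + (6 - 8)/9 = -8/9 + (1/9)*(-2) = -8/9 - 2/9 = -10/9 ≈ -1.1111)
(m*F(6) + (-1 + p)*6)*d = (-10/9*(-2) + (-1 - 5)*6)*(-451/50) = (20/9 - 6*6)*(-451/50) = (20/9 - 36)*(-451/50) = -304/9*(-451/50) = 68552/225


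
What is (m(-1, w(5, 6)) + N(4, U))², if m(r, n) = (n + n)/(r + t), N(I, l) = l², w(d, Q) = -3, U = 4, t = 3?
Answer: 169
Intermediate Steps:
m(r, n) = 2*n/(3 + r) (m(r, n) = (n + n)/(r + 3) = (2*n)/(3 + r) = 2*n/(3 + r))
(m(-1, w(5, 6)) + N(4, U))² = (2*(-3)/(3 - 1) + 4²)² = (2*(-3)/2 + 16)² = (2*(-3)*(½) + 16)² = (-3 + 16)² = 13² = 169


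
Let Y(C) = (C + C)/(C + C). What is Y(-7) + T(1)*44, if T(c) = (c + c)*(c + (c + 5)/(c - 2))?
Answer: -439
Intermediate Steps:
T(c) = 2*c*(c + (5 + c)/(-2 + c)) (T(c) = (2*c)*(c + (5 + c)/(-2 + c)) = 2*c*(c + (5 + c)/(-2 + c)))
Y(C) = 1 (Y(C) = (2*C)/((2*C)) = (2*C)*(1/(2*C)) = 1)
Y(-7) + T(1)*44 = 1 + (2*1*(5 + 1² - 1*1)/(-2 + 1))*44 = 1 + (2*1*(5 + 1 - 1)/(-1))*44 = 1 + (2*1*(-1)*5)*44 = 1 - 10*44 = 1 - 440 = -439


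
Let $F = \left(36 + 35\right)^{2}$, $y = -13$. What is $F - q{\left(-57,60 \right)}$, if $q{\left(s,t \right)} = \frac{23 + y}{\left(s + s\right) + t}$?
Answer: $\frac{136112}{27} \approx 5041.2$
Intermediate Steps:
$q{\left(s,t \right)} = \frac{10}{t + 2 s}$ ($q{\left(s,t \right)} = \frac{23 - 13}{\left(s + s\right) + t} = \frac{10}{2 s + t} = \frac{10}{t + 2 s}$)
$F = 5041$ ($F = 71^{2} = 5041$)
$F - q{\left(-57,60 \right)} = 5041 - \frac{10}{60 + 2 \left(-57\right)} = 5041 - \frac{10}{60 - 114} = 5041 - \frac{10}{-54} = 5041 - 10 \left(- \frac{1}{54}\right) = 5041 - - \frac{5}{27} = 5041 + \frac{5}{27} = \frac{136112}{27}$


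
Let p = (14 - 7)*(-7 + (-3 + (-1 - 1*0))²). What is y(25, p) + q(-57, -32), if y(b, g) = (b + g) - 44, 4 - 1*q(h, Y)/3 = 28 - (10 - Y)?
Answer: 98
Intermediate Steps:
q(h, Y) = -42 - 3*Y (q(h, Y) = 12 - 3*(28 - (10 - Y)) = 12 - 3*(28 + (-10 + Y)) = 12 - 3*(18 + Y) = 12 + (-54 - 3*Y) = -42 - 3*Y)
p = 63 (p = 7*(-7 + (-3 + (-1 + 0))²) = 7*(-7 + (-3 - 1)²) = 7*(-7 + (-4)²) = 7*(-7 + 16) = 7*9 = 63)
y(b, g) = -44 + b + g
y(25, p) + q(-57, -32) = (-44 + 25 + 63) + (-42 - 3*(-32)) = 44 + (-42 + 96) = 44 + 54 = 98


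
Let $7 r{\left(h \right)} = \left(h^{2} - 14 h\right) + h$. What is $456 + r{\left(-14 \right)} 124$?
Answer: $7152$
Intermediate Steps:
$r{\left(h \right)} = - \frac{13 h}{7} + \frac{h^{2}}{7}$ ($r{\left(h \right)} = \frac{\left(h^{2} - 14 h\right) + h}{7} = \frac{h^{2} - 13 h}{7} = - \frac{13 h}{7} + \frac{h^{2}}{7}$)
$456 + r{\left(-14 \right)} 124 = 456 + \frac{1}{7} \left(-14\right) \left(-13 - 14\right) 124 = 456 + \frac{1}{7} \left(-14\right) \left(-27\right) 124 = 456 + 54 \cdot 124 = 456 + 6696 = 7152$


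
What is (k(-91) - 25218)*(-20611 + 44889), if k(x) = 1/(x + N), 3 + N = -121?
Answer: -131632184138/215 ≈ -6.1224e+8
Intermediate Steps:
N = -124 (N = -3 - 121 = -124)
k(x) = 1/(-124 + x) (k(x) = 1/(x - 124) = 1/(-124 + x))
(k(-91) - 25218)*(-20611 + 44889) = (1/(-124 - 91) - 25218)*(-20611 + 44889) = (1/(-215) - 25218)*24278 = (-1/215 - 25218)*24278 = -5421871/215*24278 = -131632184138/215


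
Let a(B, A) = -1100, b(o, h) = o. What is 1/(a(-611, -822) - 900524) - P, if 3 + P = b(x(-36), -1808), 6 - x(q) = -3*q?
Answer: 94670519/901624 ≈ 105.00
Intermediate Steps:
x(q) = 6 + 3*q (x(q) = 6 - (-3)*q = 6 + 3*q)
P = -105 (P = -3 + (6 + 3*(-36)) = -3 + (6 - 108) = -3 - 102 = -105)
1/(a(-611, -822) - 900524) - P = 1/(-1100 - 900524) - 1*(-105) = 1/(-901624) + 105 = -1/901624 + 105 = 94670519/901624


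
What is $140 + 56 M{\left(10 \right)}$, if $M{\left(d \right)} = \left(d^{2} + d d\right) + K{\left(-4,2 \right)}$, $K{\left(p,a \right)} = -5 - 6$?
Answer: $10724$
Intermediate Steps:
$K{\left(p,a \right)} = -11$ ($K{\left(p,a \right)} = -5 - 6 = -11$)
$M{\left(d \right)} = -11 + 2 d^{2}$ ($M{\left(d \right)} = \left(d^{2} + d d\right) - 11 = \left(d^{2} + d^{2}\right) - 11 = 2 d^{2} - 11 = -11 + 2 d^{2}$)
$140 + 56 M{\left(10 \right)} = 140 + 56 \left(-11 + 2 \cdot 10^{2}\right) = 140 + 56 \left(-11 + 2 \cdot 100\right) = 140 + 56 \left(-11 + 200\right) = 140 + 56 \cdot 189 = 140 + 10584 = 10724$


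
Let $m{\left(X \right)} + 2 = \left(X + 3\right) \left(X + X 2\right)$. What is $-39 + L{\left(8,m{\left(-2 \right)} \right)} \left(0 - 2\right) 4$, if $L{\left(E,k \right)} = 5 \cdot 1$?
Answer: $-79$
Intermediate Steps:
$m{\left(X \right)} = -2 + 3 X \left(3 + X\right)$ ($m{\left(X \right)} = -2 + \left(X + 3\right) \left(X + X 2\right) = -2 + \left(3 + X\right) \left(X + 2 X\right) = -2 + \left(3 + X\right) 3 X = -2 + 3 X \left(3 + X\right)$)
$L{\left(E,k \right)} = 5$
$-39 + L{\left(8,m{\left(-2 \right)} \right)} \left(0 - 2\right) 4 = -39 + 5 \left(0 - 2\right) 4 = -39 + 5 \left(\left(-2\right) 4\right) = -39 + 5 \left(-8\right) = -39 - 40 = -79$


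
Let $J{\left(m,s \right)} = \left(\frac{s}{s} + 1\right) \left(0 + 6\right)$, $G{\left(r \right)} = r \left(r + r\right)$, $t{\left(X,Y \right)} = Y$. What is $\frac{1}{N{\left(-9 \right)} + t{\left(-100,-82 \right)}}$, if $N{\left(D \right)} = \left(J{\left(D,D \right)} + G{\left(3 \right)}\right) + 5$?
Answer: $- \frac{1}{47} \approx -0.021277$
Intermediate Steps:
$G{\left(r \right)} = 2 r^{2}$ ($G{\left(r \right)} = r 2 r = 2 r^{2}$)
$J{\left(m,s \right)} = 12$ ($J{\left(m,s \right)} = \left(1 + 1\right) 6 = 2 \cdot 6 = 12$)
$N{\left(D \right)} = 35$ ($N{\left(D \right)} = \left(12 + 2 \cdot 3^{2}\right) + 5 = \left(12 + 2 \cdot 9\right) + 5 = \left(12 + 18\right) + 5 = 30 + 5 = 35$)
$\frac{1}{N{\left(-9 \right)} + t{\left(-100,-82 \right)}} = \frac{1}{35 - 82} = \frac{1}{-47} = - \frac{1}{47}$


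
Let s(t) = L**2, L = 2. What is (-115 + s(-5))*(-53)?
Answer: 5883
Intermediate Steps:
s(t) = 4 (s(t) = 2**2 = 4)
(-115 + s(-5))*(-53) = (-115 + 4)*(-53) = -111*(-53) = 5883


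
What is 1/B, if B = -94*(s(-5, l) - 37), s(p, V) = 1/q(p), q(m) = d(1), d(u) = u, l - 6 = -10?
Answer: 1/3384 ≈ 0.00029551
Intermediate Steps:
l = -4 (l = 6 - 10 = -4)
q(m) = 1
s(p, V) = 1 (s(p, V) = 1/1 = 1)
B = 3384 (B = -94*(1 - 37) = -94*(-36) = 3384)
1/B = 1/3384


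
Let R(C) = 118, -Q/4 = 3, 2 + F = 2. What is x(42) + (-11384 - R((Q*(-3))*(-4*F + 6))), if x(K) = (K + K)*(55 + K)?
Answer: -3354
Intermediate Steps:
F = 0 (F = -2 + 2 = 0)
Q = -12 (Q = -4*3 = -12)
x(K) = 2*K*(55 + K) (x(K) = (2*K)*(55 + K) = 2*K*(55 + K))
x(42) + (-11384 - R((Q*(-3))*(-4*F + 6))) = 2*42*(55 + 42) + (-11384 - 1*118) = 2*42*97 + (-11384 - 118) = 8148 - 11502 = -3354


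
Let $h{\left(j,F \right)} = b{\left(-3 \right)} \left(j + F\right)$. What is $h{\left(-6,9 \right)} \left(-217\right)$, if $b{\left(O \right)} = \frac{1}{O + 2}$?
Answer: $651$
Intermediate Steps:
$b{\left(O \right)} = \frac{1}{2 + O}$
$h{\left(j,F \right)} = - F - j$ ($h{\left(j,F \right)} = \frac{j + F}{2 - 3} = \frac{F + j}{-1} = - (F + j) = - F - j$)
$h{\left(-6,9 \right)} \left(-217\right) = \left(\left(-1\right) 9 - -6\right) \left(-217\right) = \left(-9 + 6\right) \left(-217\right) = \left(-3\right) \left(-217\right) = 651$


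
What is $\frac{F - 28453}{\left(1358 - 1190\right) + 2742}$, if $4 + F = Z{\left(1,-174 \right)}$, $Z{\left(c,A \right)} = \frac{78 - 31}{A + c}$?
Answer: $- \frac{820518}{83905} \approx -9.7791$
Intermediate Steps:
$Z{\left(c,A \right)} = \frac{47}{A + c}$
$F = - \frac{739}{173}$ ($F = -4 + \frac{47}{-174 + 1} = -4 + \frac{47}{-173} = -4 + 47 \left(- \frac{1}{173}\right) = -4 - \frac{47}{173} = - \frac{739}{173} \approx -4.2717$)
$\frac{F - 28453}{\left(1358 - 1190\right) + 2742} = \frac{- \frac{739}{173} - 28453}{\left(1358 - 1190\right) + 2742} = - \frac{4923108}{173 \left(\left(1358 - 1190\right) + 2742\right)} = - \frac{4923108}{173 \left(168 + 2742\right)} = - \frac{4923108}{173 \cdot 2910} = \left(- \frac{4923108}{173}\right) \frac{1}{2910} = - \frac{820518}{83905}$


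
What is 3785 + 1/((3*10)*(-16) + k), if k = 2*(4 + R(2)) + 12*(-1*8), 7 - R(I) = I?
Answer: 2112029/558 ≈ 3785.0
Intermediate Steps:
R(I) = 7 - I
k = -78 (k = 2*(4 + (7 - 1*2)) + 12*(-1*8) = 2*(4 + (7 - 2)) + 12*(-8) = 2*(4 + 5) - 96 = 2*9 - 96 = 18 - 96 = -78)
3785 + 1/((3*10)*(-16) + k) = 3785 + 1/((3*10)*(-16) - 78) = 3785 + 1/(30*(-16) - 78) = 3785 + 1/(-480 - 78) = 3785 + 1/(-558) = 3785 - 1/558 = 2112029/558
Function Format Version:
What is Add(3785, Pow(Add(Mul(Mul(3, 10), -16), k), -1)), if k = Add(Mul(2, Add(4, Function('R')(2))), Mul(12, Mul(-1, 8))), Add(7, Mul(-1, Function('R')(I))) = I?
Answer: Rational(2112029, 558) ≈ 3785.0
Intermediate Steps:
Function('R')(I) = Add(7, Mul(-1, I))
k = -78 (k = Add(Mul(2, Add(4, Add(7, Mul(-1, 2)))), Mul(12, Mul(-1, 8))) = Add(Mul(2, Add(4, Add(7, -2))), Mul(12, -8)) = Add(Mul(2, Add(4, 5)), -96) = Add(Mul(2, 9), -96) = Add(18, -96) = -78)
Add(3785, Pow(Add(Mul(Mul(3, 10), -16), k), -1)) = Add(3785, Pow(Add(Mul(Mul(3, 10), -16), -78), -1)) = Add(3785, Pow(Add(Mul(30, -16), -78), -1)) = Add(3785, Pow(Add(-480, -78), -1)) = Add(3785, Pow(-558, -1)) = Add(3785, Rational(-1, 558)) = Rational(2112029, 558)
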